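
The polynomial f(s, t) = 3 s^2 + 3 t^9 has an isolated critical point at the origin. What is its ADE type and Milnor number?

Type A8, Milnor number mu = 8.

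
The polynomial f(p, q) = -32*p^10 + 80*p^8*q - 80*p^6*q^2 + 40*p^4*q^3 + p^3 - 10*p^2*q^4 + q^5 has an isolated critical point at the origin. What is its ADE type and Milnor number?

Type E_{8}, Milnor number mu = 8.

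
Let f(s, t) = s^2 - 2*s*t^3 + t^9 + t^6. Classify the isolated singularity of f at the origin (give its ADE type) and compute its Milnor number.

Type A_{8}, Milnor number mu = 8.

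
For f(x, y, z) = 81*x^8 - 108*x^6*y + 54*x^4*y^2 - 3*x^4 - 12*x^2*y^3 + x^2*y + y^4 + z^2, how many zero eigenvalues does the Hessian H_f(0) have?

Hessian at 0 has rank 1.

2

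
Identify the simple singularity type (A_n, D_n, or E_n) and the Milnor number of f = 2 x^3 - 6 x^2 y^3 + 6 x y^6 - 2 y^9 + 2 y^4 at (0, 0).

The Hessian of f at 0 is [[0, 0], [0, 0]] with rank 0, so corank 2. A Groebner basis of the Jacobian ideal J(f) in C{x,y} is {y^3, x^2}; counting standard monomials gives mu = 6. Corank 2; j^3 = 2*x^3 is a perfect cube, so E-series; the 4-jet and mu = 6 give E_6.

Type E_{6}, Milnor number mu = 6.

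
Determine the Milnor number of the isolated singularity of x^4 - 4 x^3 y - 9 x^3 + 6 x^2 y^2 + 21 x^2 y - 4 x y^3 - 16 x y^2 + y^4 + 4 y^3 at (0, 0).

5

The Hessian of f at 0 has rank 0. Corank 2; j^3 = -(x - y)*(3*x - 2*y)^2 has shape L^2 M (L != M), so D-series; mu = 5 gives D_5.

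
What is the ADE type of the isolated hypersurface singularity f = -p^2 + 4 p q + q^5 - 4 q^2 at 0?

The Hessian of f at 0 is [[-2, 4], [4, -8]] with rank 1, so corank 1. A Groebner basis of the Jacobian ideal J(f) in C{p,q} is {q^4, p - 2*q}; counting standard monomials gives mu = 4. Corank 1: A-series; mu = 4 gives A_4.

A_{4}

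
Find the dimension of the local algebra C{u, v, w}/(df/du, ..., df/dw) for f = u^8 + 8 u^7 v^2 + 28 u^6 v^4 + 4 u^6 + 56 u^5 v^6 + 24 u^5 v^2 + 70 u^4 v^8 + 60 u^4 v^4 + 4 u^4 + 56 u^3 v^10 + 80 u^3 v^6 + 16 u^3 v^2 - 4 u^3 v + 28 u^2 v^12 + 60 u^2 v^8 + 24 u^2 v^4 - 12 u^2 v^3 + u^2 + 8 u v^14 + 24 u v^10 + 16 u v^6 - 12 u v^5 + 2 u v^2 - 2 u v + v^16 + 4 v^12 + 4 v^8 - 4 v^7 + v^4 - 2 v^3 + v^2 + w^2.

7

The Hessian of f at 0 is [[2, -2, 0], [-2, 2, 0], [0, 0, 2]] with rank 2, so corank 1. A Groebner basis of the Jacobian ideal J(f) in C{u,v,w} is {-3*u^2/5 + 7*u*v/5 + u/5 + v^4 + 3*v^3/5 - 3*v^2/5 - v/5, u^3 + 7*u^2/10 - 51*u*v/20 + u/60 - 127*v^3/60 + 28*v^2/15 - v/60, u^2*v + 4*u^2/5 - 11*u*v/5 - u/60 - 49*v^3/30 + 83*v^2/60 + v/60, 3*u^2/5 + u*v^2 - 7*u*v/5 - u/30 - 19*v^3/15 + 23*v^2/30 + v/30, w}; counting standard monomials gives mu = 7. Corank 1: A-series; mu = 7 gives A_7.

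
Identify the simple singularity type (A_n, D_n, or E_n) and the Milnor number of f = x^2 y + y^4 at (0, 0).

The Hessian of f at 0 has rank 0. Corank 2; j^3 = x^2*y has shape L^2 M (L != M), so D-series; mu = 5 gives D_5.

Type D_5, Milnor number mu = 5.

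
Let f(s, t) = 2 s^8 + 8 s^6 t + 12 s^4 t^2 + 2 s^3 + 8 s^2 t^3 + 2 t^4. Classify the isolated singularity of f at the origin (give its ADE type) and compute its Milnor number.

Type E_{6}, Milnor number mu = 6.

The Hessian of f at 0 has rank 0. Corank 2; j^3 = 2*s^3 is a perfect cube, so E-series; the 4-jet and mu = 6 give E_6.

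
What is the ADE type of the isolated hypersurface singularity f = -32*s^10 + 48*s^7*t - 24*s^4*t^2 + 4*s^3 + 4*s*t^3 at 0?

E7

The Hessian of f at 0 is [[0, 0], [0, 0]] with rank 0, so corank 2. A Groebner basis of the Jacobian ideal J(f) in C{s,t} is {s^3, s*t^2, 3*s^2 + t^3}; counting standard monomials gives mu = 7. Corank 2; j^3 = 4*s^3 is a perfect cube, so E-series; the 4-jet and mu = 7 give E_7.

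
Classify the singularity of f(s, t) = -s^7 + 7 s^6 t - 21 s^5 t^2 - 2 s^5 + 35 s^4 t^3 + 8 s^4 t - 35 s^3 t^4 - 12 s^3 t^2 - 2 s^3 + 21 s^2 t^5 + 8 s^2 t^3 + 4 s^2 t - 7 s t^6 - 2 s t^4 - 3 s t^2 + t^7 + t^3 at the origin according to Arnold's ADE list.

D4

The Hessian of f at 0 has rank 0. Corank 2; j^3 = -(s - t)*(2*s^2 - 2*s*t + t^2) splits into three distinct lines over C (the quadratic factor has nonzero discriminant), so D_4.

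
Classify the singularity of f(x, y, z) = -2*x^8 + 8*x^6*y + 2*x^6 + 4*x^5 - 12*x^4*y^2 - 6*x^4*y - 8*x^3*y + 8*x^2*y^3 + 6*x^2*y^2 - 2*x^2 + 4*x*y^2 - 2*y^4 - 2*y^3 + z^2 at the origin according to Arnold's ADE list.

A_{2}

The Hessian of f at 0 is [[-4, 0, 0], [0, 0, 0], [0, 0, 2]] with rank 2, so corank 1. A Groebner basis of the Jacobian ideal J(f) in C{x,y,z} is {y^2, x, z}; counting standard monomials gives mu = 2. Corank 1: A-series; mu = 2 gives A_2.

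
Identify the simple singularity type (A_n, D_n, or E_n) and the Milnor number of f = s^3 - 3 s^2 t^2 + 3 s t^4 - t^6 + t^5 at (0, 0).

Type E_8, Milnor number mu = 8.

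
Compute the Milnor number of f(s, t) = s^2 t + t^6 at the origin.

The Hessian of f at 0 has rank 0. Corank 2; j^3 = s^2*t has shape L^2 M (L != M), so D-series; mu = 7 gives D_7.

7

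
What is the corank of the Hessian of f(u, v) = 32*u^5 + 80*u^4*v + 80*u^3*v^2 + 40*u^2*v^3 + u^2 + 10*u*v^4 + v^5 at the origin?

1

Hessian at 0 has rank 1.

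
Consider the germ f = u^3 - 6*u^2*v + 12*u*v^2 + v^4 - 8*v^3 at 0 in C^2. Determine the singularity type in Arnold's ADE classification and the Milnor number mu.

Type E6, Milnor number mu = 6.

The Hessian of f at 0 is [[0, 0], [0, 0]] with rank 0, so corank 2. A Groebner basis of the Jacobian ideal J(f) in C{u,v} is {v^3, u^2 - 4*u*v + 4*v^2}; counting standard monomials gives mu = 6. Corank 2; j^3 = (u - 2*v)^3 is a perfect cube, so E-series; the 4-jet and mu = 6 give E_6.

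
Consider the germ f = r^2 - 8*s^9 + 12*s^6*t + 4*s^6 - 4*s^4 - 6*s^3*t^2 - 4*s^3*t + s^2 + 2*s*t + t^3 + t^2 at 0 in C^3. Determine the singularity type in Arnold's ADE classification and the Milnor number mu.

Type A2, Milnor number mu = 2.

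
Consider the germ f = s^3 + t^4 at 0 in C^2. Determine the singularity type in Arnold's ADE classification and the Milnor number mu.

Type E_6, Milnor number mu = 6.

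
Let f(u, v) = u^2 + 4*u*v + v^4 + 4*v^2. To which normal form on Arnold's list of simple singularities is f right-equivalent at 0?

A_3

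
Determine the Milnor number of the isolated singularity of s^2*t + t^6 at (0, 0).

The Hessian of f at 0 has rank 0. Corank 2; j^3 = s^2*t has shape L^2 M (L != M), so D-series; mu = 7 gives D_7.

7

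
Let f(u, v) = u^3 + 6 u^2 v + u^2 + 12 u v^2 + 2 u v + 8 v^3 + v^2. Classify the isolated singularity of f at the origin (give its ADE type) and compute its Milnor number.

The Hessian of f at 0 is [[2, 2], [2, 2]] with rank 1, so corank 1. A Groebner basis of the Jacobian ideal J(f) in C{u,v} is {v^2, u + v}; counting standard monomials gives mu = 2. Corank 1: A-series; mu = 2 gives A_2.

Type A2, Milnor number mu = 2.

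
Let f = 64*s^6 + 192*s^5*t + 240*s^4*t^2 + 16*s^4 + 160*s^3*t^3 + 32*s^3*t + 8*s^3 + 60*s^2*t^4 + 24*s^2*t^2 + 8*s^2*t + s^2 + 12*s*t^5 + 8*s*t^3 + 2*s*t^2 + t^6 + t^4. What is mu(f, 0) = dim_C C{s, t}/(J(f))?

5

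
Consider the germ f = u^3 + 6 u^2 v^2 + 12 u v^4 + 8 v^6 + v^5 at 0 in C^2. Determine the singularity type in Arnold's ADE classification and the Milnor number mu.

Type E_{8}, Milnor number mu = 8.

The Hessian of f at 0 has rank 0. Corank 2; j^3 = u^3 is a perfect cube, so E-series; the 5-jet and mu = 8 give E_8.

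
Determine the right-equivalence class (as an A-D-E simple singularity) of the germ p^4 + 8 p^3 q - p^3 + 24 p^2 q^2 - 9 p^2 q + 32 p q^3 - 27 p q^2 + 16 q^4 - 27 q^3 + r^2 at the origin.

The Hessian of f at 0 is [[0, 0, 0], [0, 0, 0], [0, 0, 2]] with rank 1, so corank 2. A Groebner basis of the Jacobian ideal J(f) in C{p,q,r} is {q^4, p*q^2 + 8*q^3/3, p^2 + 6*p*q + 9*q^2, r}; counting standard monomials gives mu = 6. Corank 2; j^3 = -(p + 3*q)^3 is a perfect cube, so E-series; the 4-jet and mu = 6 give E_6.

E_6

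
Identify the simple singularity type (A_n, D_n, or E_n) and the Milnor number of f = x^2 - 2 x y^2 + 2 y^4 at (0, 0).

Type A3, Milnor number mu = 3.

The Hessian of f at 0 has rank 1. Corank 1: A-series; mu = 3 gives A_3.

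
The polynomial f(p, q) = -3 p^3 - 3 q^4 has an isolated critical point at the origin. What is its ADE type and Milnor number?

The Hessian of f at 0 has rank 0. Corank 2; j^3 = -3*p^3 is a perfect cube, so E-series; the 4-jet and mu = 6 give E_6.

Type E_6, Milnor number mu = 6.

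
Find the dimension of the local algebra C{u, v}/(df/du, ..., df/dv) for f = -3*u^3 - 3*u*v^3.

7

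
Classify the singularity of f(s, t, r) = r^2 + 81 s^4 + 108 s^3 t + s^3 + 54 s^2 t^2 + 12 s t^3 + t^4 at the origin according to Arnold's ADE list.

E_{6}

The Hessian of f at 0 has rank 1. Corank 2; j^3 = s^3 is a perfect cube, so E-series; the 4-jet and mu = 6 give E_6.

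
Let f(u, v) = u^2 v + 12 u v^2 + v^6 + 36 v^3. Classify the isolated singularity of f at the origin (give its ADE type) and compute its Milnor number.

Type D_7, Milnor number mu = 7.

The Hessian of f at 0 is [[0, 0], [0, 0]] with rank 0, so corank 2. A Groebner basis of the Jacobian ideal J(f) in C{u,v} is {u^2/6 + v^5 - 6*v^2, u^3 + 216*v^3, u*v + 6*v^2}; counting standard monomials gives mu = 7. Corank 2; j^3 = v*(u + 6*v)^2 has shape L^2 M (L != M), so D-series; mu = 7 gives D_7.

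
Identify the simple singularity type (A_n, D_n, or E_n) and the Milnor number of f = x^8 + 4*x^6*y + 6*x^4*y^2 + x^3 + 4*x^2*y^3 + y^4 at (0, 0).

Type E_{6}, Milnor number mu = 6.

The Hessian of f at 0 is [[0, 0], [0, 0]] with rank 0, so corank 2. A Groebner basis of the Jacobian ideal J(f) in C{x,y} is {y^3, x^2}; counting standard monomials gives mu = 6. Corank 2; j^3 = x^3 is a perfect cube, so E-series; the 4-jet and mu = 6 give E_6.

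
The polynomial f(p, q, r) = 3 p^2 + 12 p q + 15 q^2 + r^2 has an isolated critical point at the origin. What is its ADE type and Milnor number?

The Hessian of f at 0 is [[6, 12, 0], [12, 30, 0], [0, 0, 2]] with rank 3, so corank 0. A Groebner basis of the Jacobian ideal J(f) in C{p,q,r} is {p, q, r}; counting standard monomials gives mu = 1. Corank 0: nondegenerate Morse point, so A_1.

Type A1, Milnor number mu = 1.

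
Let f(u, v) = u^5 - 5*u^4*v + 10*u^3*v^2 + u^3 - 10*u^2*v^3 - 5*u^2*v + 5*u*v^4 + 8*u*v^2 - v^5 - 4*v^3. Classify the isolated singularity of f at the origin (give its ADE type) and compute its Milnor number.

Type D_{6}, Milnor number mu = 6.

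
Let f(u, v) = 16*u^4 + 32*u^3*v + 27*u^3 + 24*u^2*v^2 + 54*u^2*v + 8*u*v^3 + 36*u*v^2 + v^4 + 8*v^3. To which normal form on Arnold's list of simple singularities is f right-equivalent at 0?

E_{6}

The Hessian of f at 0 has rank 0. Corank 2; j^3 = (3*u + 2*v)^3 is a perfect cube, so E-series; the 4-jet and mu = 6 give E_6.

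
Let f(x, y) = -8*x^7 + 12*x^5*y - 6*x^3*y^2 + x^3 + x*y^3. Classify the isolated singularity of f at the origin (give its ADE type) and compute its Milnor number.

The Hessian of f at 0 is [[0, 0], [0, 0]] with rank 0, so corank 2. A Groebner basis of the Jacobian ideal J(f) in C{x,y} is {x^3, x*y^2, 3*x^2 + y^3}; counting standard monomials gives mu = 7. Corank 2; j^3 = x^3 is a perfect cube, so E-series; the 4-jet and mu = 7 give E_7.

Type E_{7}, Milnor number mu = 7.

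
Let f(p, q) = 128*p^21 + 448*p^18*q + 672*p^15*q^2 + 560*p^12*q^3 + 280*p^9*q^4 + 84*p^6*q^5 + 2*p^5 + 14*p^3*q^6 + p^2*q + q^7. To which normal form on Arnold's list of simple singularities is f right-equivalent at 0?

D_8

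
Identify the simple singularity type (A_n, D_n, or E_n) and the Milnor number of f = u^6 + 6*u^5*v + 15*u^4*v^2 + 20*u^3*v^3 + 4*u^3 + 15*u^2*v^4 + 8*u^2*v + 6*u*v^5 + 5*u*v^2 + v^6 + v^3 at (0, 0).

The Hessian of f at 0 has rank 0. Corank 2; j^3 = (u + v)*(2*u + v)^2 has shape L^2 M (L != M), so D-series; mu = 7 gives D_7.

Type D_7, Milnor number mu = 7.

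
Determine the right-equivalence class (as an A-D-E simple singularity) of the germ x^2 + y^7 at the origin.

A_{6}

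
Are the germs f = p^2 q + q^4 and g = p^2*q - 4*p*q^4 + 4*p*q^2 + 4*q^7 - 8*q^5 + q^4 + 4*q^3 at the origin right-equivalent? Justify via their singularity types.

The Hessian of f at 0 has rank 0. Corank 2; j^3 = p^2*q has shape L^2 M (L != M), so D-series; mu = 5 gives D_5. The Hessian of g at 0 has rank 0. Corank 2; j^3 = q*(p + 2*q)^2 has shape L^2 M (L != M), so D-series; mu = 5 gives D_5. Both have type D_5, hence right-equivalent.

Yes.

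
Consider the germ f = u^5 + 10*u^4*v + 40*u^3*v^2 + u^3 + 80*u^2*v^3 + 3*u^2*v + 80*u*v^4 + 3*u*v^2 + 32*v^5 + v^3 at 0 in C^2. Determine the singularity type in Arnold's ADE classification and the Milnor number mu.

The Hessian of f at 0 has rank 0. Corank 2; j^3 = (u + v)^3 is a perfect cube, so E-series; the 5-jet and mu = 8 give E_8.

Type E_{8}, Milnor number mu = 8.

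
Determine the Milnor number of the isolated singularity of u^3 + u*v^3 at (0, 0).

7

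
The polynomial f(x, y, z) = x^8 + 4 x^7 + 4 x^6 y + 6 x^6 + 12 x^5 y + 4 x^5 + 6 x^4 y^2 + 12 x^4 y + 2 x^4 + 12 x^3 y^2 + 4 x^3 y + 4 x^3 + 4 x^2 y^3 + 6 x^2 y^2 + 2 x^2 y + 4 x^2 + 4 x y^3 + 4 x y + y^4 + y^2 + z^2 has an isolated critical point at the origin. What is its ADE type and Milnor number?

Type A_3, Milnor number mu = 3.

The Hessian of f at 0 is [[8, 4, 0], [4, 2, 0], [0, 0, 2]] with rank 2, so corank 1. A Groebner basis of the Jacobian ideal J(f) in C{x,y,z} is {x^2 + 2*x + y, x*y - 4*x - 2*y, 8*x + y^2 + 4*y, z}; counting standard monomials gives mu = 3. Corank 1: A-series; mu = 3 gives A_3.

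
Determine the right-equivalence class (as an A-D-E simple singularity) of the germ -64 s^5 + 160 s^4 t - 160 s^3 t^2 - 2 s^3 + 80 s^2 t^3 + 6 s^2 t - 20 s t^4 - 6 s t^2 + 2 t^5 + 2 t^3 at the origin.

The Hessian of f at 0 is [[0, 0], [0, 0]] with rank 0, so corank 2. A Groebner basis of the Jacobian ideal J(f) in C{s,t} is {t^5, s*t^3 - 7*t^4/8, s^2 - 2*s*t + t^2}; counting standard monomials gives mu = 8. Corank 2; j^3 = -2*(s - t)^3 is a perfect cube, so E-series; the 5-jet and mu = 8 give E_8.

E8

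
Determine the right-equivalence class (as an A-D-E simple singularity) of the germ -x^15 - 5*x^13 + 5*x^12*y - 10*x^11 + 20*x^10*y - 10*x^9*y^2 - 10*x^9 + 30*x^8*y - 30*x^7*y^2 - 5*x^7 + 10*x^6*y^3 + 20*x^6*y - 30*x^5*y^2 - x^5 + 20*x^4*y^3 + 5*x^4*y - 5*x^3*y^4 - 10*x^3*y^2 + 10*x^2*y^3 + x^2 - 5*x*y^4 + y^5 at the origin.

A4

The Hessian of f at 0 has rank 1. Corank 1: A-series; mu = 4 gives A_4.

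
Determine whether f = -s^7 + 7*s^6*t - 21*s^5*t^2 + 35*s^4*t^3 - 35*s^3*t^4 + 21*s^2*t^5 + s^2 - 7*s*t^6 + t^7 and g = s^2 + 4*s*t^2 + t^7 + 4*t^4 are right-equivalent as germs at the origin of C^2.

Yes.

The Hessian of f at 0 has rank 1. Corank 1: A-series; mu = 6 gives A_6. The Hessian of g at 0 has rank 1. Corank 1: A-series; mu = 6 gives A_6. Both have type A_6, hence right-equivalent.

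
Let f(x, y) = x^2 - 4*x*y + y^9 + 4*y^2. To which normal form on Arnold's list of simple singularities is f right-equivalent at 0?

A8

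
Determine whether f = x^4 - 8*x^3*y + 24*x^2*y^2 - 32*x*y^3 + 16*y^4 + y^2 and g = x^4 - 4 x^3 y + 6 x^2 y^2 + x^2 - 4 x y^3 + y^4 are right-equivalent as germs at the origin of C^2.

Yes.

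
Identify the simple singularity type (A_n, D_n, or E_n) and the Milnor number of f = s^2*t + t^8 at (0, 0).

Type D_9, Milnor number mu = 9.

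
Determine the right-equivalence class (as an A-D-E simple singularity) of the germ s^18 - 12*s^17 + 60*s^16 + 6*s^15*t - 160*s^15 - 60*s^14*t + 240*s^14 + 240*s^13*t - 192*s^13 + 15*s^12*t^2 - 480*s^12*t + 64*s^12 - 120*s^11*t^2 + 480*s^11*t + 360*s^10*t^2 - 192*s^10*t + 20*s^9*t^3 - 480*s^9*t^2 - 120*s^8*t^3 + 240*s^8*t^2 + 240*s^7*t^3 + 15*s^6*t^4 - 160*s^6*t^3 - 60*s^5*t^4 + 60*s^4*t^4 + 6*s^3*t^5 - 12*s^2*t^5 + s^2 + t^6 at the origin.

A5

The Hessian of f at 0 is [[2, 0], [0, 0]] with rank 1, so corank 1. A Groebner basis of the Jacobian ideal J(f) in C{s,t} is {t^5, s}; counting standard monomials gives mu = 5. Corank 1: A-series; mu = 5 gives A_5.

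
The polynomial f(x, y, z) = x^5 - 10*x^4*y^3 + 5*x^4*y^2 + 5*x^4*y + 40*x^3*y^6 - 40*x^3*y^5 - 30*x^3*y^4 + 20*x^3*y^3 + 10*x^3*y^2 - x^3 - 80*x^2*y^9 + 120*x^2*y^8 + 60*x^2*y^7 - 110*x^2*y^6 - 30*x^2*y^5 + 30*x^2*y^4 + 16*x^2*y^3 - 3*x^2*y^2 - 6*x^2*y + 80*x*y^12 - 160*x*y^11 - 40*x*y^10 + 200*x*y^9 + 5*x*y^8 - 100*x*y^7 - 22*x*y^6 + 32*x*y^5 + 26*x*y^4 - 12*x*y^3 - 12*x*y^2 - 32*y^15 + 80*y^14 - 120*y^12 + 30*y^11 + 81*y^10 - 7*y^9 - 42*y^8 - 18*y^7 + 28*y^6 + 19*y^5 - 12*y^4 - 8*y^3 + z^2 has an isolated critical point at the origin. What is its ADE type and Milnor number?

Type E8, Milnor number mu = 8.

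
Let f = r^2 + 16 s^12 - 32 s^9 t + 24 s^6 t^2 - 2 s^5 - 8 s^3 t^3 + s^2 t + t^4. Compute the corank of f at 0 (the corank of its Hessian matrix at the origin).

The Hessian at 0 is [[0, 0, 0], [0, 0, 0], [0, 0, 2]] of rank 1; hence corank 2.

2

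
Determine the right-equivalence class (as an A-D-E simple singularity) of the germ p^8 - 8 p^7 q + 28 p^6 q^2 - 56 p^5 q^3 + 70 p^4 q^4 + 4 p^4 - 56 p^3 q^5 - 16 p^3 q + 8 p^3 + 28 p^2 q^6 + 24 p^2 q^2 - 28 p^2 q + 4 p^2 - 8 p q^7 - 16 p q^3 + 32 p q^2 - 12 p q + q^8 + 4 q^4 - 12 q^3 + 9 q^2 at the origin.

The Hessian of f at 0 has rank 1. Corank 1: A-series; mu = 7 gives A_7.

A_7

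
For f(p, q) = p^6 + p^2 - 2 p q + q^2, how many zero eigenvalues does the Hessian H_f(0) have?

1

The Hessian at 0 is [[2, -2], [-2, 2]] of rank 1; hence corank 1.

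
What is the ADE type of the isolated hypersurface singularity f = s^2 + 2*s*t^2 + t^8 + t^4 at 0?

A_{7}

The Hessian of f at 0 is [[2, 0], [0, 0]] with rank 1, so corank 1. A Groebner basis of the Jacobian ideal J(f) in C{s,t} is {s^4, s^3*t, s + t^2}; counting standard monomials gives mu = 7. Corank 1: A-series; mu = 7 gives A_7.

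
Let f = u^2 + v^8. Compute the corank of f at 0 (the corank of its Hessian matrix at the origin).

1

The Hessian at 0 is [[2, 0], [0, 0]] of rank 1; hence corank 1.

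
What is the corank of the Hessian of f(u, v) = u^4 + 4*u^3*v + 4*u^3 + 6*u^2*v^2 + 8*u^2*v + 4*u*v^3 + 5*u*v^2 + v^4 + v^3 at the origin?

Hessian at 0 has rank 0.

2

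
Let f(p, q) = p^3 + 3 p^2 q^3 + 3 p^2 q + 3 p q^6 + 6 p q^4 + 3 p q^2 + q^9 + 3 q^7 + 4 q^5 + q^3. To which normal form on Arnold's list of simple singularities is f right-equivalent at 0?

E_8

The Hessian of f at 0 is [[0, 0], [0, 0]] with rank 0, so corank 2. A Groebner basis of the Jacobian ideal J(f) in C{p,q} is {p^2/2 + p*q^3 + p*q + q^2/2, q^4, p^3 - 3*p*q^2 - 2*q^3, p^2*q + 2*p*q^2 + q^3}; counting standard monomials gives mu = 8. Corank 2; j^3 = (p + q)^3 is a perfect cube, so E-series; the 5-jet and mu = 8 give E_8.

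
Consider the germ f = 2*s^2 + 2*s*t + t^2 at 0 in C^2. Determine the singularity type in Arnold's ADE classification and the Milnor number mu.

Type A_{1}, Milnor number mu = 1.

The Hessian of f at 0 has rank 2. Corank 0: nondegenerate Morse point, so A_1.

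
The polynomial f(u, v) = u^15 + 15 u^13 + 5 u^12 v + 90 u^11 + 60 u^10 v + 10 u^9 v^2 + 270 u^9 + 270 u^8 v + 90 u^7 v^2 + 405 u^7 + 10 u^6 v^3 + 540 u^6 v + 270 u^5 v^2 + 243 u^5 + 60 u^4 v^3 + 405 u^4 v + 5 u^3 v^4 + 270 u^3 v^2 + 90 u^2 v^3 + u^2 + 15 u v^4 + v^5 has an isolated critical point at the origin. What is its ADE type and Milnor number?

Type A_4, Milnor number mu = 4.

The Hessian of f at 0 is [[2, 0], [0, 0]] with rank 1, so corank 1. A Groebner basis of the Jacobian ideal J(f) in C{u,v} is {v^4, u}; counting standard monomials gives mu = 4. Corank 1: A-series; mu = 4 gives A_4.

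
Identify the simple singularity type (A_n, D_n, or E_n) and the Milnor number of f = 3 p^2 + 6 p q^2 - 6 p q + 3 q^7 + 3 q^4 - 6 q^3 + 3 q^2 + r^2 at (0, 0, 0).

Type A_6, Milnor number mu = 6.

The Hessian of f at 0 has rank 2. Corank 1: A-series; mu = 6 gives A_6.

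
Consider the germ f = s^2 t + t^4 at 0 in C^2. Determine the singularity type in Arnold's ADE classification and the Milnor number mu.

The Hessian of f at 0 has rank 0. Corank 2; j^3 = s^2*t has shape L^2 M (L != M), so D-series; mu = 5 gives D_5.

Type D_5, Milnor number mu = 5.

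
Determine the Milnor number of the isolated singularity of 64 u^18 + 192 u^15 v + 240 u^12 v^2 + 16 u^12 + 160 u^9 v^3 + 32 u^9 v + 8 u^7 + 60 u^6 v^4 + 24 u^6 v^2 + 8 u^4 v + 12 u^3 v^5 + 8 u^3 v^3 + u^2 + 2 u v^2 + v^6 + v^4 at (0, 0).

5

The Hessian of f at 0 is [[2, 0], [0, 0]] with rank 1, so corank 1. A Groebner basis of the Jacobian ideal J(f) in C{u,v} is {u^3, u^2*v, u + v^2}; counting standard monomials gives mu = 5. Corank 1: A-series; mu = 5 gives A_5.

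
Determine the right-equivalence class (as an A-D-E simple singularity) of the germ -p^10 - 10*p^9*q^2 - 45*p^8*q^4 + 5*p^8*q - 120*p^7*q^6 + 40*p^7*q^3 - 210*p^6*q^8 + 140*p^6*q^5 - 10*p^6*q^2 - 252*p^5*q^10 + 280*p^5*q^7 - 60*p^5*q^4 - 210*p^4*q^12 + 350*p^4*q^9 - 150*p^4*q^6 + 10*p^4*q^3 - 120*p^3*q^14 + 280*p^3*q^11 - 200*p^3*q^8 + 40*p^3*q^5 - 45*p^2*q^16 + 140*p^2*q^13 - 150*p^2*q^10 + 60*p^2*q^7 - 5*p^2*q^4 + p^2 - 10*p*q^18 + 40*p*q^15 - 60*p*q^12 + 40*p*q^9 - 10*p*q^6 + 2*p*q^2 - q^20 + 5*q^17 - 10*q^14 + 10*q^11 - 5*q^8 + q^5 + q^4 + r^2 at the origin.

The Hessian of f at 0 is [[2, 0, 0], [0, 0, 0], [0, 0, 2]] with rank 2, so corank 1. A Groebner basis of the Jacobian ideal J(f) in C{p,q,r} is {p^2, p + q^2, r}; counting standard monomials gives mu = 4. Corank 1: A-series; mu = 4 gives A_4.

A_{4}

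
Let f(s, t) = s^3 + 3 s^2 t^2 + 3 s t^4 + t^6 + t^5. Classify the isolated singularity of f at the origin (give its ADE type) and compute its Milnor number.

Type E8, Milnor number mu = 8.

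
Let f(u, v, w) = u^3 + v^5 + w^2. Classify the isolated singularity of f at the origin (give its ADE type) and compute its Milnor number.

The Hessian of f at 0 is [[0, 0, 0], [0, 0, 0], [0, 0, 2]] with rank 1, so corank 2. A Groebner basis of the Jacobian ideal J(f) in C{u,v,w} is {v^4, u^2, w}; counting standard monomials gives mu = 8. Corank 2; j^3 = u^3 is a perfect cube, so E-series; the 5-jet and mu = 8 give E_8.

Type E_8, Milnor number mu = 8.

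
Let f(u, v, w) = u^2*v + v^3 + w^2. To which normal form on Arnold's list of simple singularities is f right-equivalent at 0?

The Hessian of f at 0 has rank 1. Corank 2; j^3 = v*(u^2 + v^2) splits into three distinct lines over C (the quadratic factor has nonzero discriminant), so D_4.

D_4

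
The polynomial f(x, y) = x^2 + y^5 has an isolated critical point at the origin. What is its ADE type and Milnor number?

The Hessian of f at 0 has rank 1. Corank 1: A-series; mu = 4 gives A_4.

Type A4, Milnor number mu = 4.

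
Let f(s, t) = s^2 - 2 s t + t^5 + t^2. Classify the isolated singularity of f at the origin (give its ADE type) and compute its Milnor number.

Type A_4, Milnor number mu = 4.

The Hessian of f at 0 has rank 1. Corank 1: A-series; mu = 4 gives A_4.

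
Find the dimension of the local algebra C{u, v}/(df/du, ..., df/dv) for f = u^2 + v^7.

6

The Hessian of f at 0 has rank 1. Corank 1: A-series; mu = 6 gives A_6.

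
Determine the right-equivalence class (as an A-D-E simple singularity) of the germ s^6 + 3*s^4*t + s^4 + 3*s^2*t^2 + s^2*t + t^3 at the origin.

The Hessian of f at 0 has rank 0. Corank 2; j^3 = t*(s^2 + t^2) splits into three distinct lines over C (the quadratic factor has nonzero discriminant), so D_4.

D_4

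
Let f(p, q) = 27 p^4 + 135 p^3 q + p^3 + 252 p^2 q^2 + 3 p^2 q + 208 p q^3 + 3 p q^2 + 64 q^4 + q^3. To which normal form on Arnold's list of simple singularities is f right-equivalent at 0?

E_{7}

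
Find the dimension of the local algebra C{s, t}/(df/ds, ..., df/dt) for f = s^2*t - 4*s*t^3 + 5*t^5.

6

The Hessian of f at 0 has rank 0. Corank 2; j^3 = s^2*t has shape L^2 M (L != M), so D-series; mu = 6 gives D_6.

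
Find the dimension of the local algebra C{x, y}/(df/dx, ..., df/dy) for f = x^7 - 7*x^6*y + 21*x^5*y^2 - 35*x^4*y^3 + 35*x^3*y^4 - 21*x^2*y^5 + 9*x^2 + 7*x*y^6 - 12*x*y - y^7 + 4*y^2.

6

The Hessian of f at 0 has rank 1. Corank 1: A-series; mu = 6 gives A_6.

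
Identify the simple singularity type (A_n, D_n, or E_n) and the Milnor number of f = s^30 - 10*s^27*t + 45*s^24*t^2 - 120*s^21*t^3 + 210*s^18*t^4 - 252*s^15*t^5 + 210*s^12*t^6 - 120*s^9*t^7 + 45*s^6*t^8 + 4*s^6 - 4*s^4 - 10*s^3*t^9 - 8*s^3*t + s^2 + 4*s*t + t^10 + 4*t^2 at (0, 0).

Type A_{9}, Milnor number mu = 9.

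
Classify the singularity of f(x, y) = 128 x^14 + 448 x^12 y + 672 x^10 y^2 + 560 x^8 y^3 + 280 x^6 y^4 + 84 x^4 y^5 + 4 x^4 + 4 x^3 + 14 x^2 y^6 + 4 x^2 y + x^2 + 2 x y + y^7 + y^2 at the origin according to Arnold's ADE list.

A_{6}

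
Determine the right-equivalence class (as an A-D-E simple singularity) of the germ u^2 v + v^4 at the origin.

D_{5}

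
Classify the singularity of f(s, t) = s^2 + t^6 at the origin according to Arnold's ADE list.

The Hessian of f at 0 is [[2, 0], [0, 0]] with rank 1, so corank 1. A Groebner basis of the Jacobian ideal J(f) in C{s,t} is {t^5, s}; counting standard monomials gives mu = 5. Corank 1: A-series; mu = 5 gives A_5.

A_{5}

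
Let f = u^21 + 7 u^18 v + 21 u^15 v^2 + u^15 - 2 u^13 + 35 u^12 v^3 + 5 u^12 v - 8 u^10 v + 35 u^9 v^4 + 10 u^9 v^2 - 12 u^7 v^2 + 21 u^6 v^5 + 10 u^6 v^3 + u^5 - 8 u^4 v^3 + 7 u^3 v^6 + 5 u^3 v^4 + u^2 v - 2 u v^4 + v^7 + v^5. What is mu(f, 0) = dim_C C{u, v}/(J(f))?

6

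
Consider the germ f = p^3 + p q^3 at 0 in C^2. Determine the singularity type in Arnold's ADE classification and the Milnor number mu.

Type E_7, Milnor number mu = 7.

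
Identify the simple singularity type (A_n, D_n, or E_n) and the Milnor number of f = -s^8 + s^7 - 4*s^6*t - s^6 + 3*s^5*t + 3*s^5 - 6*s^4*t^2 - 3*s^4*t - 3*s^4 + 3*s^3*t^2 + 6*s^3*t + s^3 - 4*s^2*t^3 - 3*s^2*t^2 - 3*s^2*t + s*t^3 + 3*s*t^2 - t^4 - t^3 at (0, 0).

The Hessian of f at 0 is [[0, 0], [0, 0]] with rank 0, so corank 2. A Groebner basis of the Jacobian ideal J(f) in C{s,t} is {3*s^2/4 - 3*s*t/2 + t^4 + t^3/4 + 3*t^2/4, s^3 + 3*s^2/2 - 3*s*t - t^3/2 + 3*t^2/2, s^2*t + 5*s^2/4 - 5*s*t/2 - 7*t^3/12 + 5*t^2/4, 3*s^2/4 + s*t^2 - 3*s*t/2 - 3*t^3/4 + 3*t^2/4}; counting standard monomials gives mu = 7. Corank 2; j^3 = (s - t)^3 is a perfect cube, so E-series; the 4-jet and mu = 7 give E_7.

Type E_7, Milnor number mu = 7.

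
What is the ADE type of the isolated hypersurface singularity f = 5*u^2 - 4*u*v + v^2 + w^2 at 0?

A_{1}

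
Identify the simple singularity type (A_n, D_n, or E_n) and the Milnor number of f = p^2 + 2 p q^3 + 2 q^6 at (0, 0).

Type A_{5}, Milnor number mu = 5.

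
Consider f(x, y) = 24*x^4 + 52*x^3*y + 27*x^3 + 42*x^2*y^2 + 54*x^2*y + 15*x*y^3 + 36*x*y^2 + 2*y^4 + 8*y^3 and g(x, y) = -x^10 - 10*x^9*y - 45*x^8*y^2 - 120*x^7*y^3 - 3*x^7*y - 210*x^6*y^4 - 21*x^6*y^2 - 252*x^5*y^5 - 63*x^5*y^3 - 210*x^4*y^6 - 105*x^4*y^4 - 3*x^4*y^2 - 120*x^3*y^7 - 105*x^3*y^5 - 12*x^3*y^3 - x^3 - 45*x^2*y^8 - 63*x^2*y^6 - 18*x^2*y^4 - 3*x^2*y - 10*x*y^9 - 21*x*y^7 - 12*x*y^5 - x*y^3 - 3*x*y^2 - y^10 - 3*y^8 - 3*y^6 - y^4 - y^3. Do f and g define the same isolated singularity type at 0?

The Hessian of f at 0 is [[0, 0], [0, 0]] with rank 0, so corank 2. A Groebner basis of the Jacobian ideal J(f) in C{x,y} is {19683*x^2/4 + 6561*x*y + y^4 - 27*y^3/4 + 2187*y^2, x^3 + 189*x^2/2 + 126*x*y + y^3/6 + 42*y^2, x^2*y - 405*x^2/4 - 135*x*y - 11*y^3/36 - 45*y^2, 81*x^2 + x*y^2 + 108*x*y + 5*y^3/9 + 36*y^2}; counting standard monomials gives mu = 7. Corank 2; j^3 = (3*x + 2*y)^3 is a perfect cube, so E-series; the 4-jet and mu = 7 give E_7. The Hessian of g at 0 is [[0, 0], [0, 0]] with rank 0, so corank 2. A Groebner basis of the Jacobian ideal J(g) in C{x,y} is {x^3 + 3*x^2*y + 6*x^2 + 12*x*y + 6*y^2, -3*x^2 + x*y^2 - 6*x*y - 3*y^2, 3*x^2 + 6*x*y + y^3 + 3*y^2}; counting standard monomials gives mu = 7. Corank 2; j^3 = -(x + y)^3 is a perfect cube, so E-series; the 4-jet and mu = 7 give E_7. Both have type E_7, hence right-equivalent.

Yes.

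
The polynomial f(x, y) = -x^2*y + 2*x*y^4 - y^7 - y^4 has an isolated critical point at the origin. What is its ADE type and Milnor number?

The Hessian of f at 0 is [[0, 0], [0, 0]] with rank 0, so corank 2. A Groebner basis of the Jacobian ideal J(f) in C{x,y} is {x^3, x^2/4 + y^3, x*y}; counting standard monomials gives mu = 5. Corank 2; j^3 = -x^2*y has shape L^2 M (L != M), so D-series; mu = 5 gives D_5.

Type D_5, Milnor number mu = 5.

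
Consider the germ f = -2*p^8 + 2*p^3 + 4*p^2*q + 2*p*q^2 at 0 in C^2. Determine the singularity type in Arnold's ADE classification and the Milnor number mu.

Type D_{9}, Milnor number mu = 9.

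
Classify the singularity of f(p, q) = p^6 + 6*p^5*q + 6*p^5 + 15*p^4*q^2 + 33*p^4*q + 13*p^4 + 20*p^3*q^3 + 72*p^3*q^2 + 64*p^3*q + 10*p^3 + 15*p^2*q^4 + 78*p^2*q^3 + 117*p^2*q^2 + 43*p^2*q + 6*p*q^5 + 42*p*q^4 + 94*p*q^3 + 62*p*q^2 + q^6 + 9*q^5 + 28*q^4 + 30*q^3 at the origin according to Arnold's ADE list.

D4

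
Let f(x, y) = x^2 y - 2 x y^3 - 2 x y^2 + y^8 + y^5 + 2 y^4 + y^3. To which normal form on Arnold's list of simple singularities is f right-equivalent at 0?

The Hessian of f at 0 has rank 0. Corank 2; j^3 = y*(x - y)^2 has shape L^2 M (L != M), so D-series; mu = 9 gives D_9.

D_{9}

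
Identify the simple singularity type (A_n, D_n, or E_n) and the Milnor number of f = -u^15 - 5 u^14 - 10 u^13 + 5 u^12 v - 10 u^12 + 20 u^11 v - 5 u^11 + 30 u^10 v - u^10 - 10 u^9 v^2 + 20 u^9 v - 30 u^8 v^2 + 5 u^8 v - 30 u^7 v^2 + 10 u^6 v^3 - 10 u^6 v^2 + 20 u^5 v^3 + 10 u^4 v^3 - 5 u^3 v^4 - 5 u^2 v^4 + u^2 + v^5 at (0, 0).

The Hessian of f at 0 is [[2, 0], [0, 0]] with rank 1, so corank 1. A Groebner basis of the Jacobian ideal J(f) in C{u,v} is {v^4, u}; counting standard monomials gives mu = 4. Corank 1: A-series; mu = 4 gives A_4.

Type A_4, Milnor number mu = 4.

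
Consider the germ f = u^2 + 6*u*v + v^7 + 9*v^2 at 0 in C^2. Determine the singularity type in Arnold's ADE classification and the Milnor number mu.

The Hessian of f at 0 is [[2, 6], [6, 18]] with rank 1, so corank 1. A Groebner basis of the Jacobian ideal J(f) in C{u,v} is {v^6, u + 3*v}; counting standard monomials gives mu = 6. Corank 1: A-series; mu = 6 gives A_6.

Type A_6, Milnor number mu = 6.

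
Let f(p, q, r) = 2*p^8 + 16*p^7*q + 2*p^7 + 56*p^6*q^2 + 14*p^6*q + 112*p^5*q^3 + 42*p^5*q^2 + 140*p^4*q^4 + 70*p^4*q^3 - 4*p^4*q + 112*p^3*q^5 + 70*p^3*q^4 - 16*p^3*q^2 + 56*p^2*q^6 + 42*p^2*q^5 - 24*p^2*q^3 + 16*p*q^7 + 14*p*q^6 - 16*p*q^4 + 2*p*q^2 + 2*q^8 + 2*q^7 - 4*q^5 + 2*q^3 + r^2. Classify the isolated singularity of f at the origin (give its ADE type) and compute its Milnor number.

Type D_9, Milnor number mu = 9.

The Hessian of f at 0 has rank 1. Corank 2; j^3 = 2*q^2*(p + q) has shape L^2 M (L != M), so D-series; mu = 9 gives D_9.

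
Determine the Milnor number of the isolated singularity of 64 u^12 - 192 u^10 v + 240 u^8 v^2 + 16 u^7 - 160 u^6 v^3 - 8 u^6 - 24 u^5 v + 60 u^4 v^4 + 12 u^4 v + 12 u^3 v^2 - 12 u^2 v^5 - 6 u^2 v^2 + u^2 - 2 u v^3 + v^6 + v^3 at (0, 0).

2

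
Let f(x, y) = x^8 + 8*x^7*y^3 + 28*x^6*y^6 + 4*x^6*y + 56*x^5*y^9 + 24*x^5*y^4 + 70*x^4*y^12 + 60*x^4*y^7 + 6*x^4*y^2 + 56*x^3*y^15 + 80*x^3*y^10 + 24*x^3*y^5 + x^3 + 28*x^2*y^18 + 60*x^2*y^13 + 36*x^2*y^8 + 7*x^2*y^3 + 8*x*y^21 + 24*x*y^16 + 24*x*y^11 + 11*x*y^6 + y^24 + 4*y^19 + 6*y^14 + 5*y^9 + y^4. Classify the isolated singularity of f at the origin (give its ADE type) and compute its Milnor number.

The Hessian of f at 0 has rank 0. Corank 2; j^3 = x^3 is a perfect cube, so E-series; the 4-jet and mu = 6 give E_6.

Type E_6, Milnor number mu = 6.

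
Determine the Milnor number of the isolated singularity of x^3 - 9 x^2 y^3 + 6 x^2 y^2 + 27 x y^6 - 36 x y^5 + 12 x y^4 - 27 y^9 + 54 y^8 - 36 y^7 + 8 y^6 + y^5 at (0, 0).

8

The Hessian of f at 0 has rank 0. Corank 2; j^3 = x^3 is a perfect cube, so E-series; the 5-jet and mu = 8 give E_8.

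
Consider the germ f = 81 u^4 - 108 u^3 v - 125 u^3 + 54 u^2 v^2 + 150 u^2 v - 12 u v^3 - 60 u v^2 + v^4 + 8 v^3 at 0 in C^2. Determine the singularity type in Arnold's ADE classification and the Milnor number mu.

The Hessian of f at 0 has rank 0. Corank 2; j^3 = -(5*u - 2*v)^3 is a perfect cube, so E-series; the 4-jet and mu = 6 give E_6.

Type E6, Milnor number mu = 6.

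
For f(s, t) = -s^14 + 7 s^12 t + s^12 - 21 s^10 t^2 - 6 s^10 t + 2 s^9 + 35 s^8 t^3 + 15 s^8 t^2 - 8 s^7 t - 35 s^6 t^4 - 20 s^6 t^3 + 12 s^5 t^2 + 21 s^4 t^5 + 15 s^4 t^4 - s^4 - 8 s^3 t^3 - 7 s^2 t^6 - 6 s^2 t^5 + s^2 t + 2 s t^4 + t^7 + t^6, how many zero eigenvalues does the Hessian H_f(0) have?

The Hessian at 0 is [[0, 0], [0, 0]] of rank 0; hence corank 2.

2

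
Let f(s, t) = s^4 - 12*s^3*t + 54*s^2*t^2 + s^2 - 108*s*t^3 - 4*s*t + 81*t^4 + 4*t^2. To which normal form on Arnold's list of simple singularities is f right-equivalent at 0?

The Hessian of f at 0 has rank 1. Corank 1: A-series; mu = 3 gives A_3.

A_3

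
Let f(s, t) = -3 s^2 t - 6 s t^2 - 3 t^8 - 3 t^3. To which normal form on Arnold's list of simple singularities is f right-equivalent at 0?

D9

The Hessian of f at 0 has rank 0. Corank 2; j^3 = -3*t*(s + t)^2 has shape L^2 M (L != M), so D-series; mu = 9 gives D_9.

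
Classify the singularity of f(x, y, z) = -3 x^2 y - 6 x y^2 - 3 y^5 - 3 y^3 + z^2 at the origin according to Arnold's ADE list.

D_6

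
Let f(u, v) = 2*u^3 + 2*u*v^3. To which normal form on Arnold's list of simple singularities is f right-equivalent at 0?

E_{7}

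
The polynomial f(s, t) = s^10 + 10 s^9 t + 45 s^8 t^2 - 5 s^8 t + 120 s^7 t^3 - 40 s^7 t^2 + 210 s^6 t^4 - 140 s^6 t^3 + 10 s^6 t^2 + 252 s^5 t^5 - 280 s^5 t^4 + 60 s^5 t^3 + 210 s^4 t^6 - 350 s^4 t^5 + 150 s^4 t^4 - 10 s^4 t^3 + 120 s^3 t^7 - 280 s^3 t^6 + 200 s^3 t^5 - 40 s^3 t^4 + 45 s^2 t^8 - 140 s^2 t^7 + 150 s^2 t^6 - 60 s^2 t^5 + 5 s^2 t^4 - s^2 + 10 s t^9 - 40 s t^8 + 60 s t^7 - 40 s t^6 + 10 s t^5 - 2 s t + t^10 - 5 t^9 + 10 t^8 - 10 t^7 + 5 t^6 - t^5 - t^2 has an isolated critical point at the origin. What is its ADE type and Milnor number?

The Hessian of f at 0 is [[-2, -2], [-2, -2]] with rank 1, so corank 1. A Groebner basis of the Jacobian ideal J(f) in C{s,t} is {t^4, s + t}; counting standard monomials gives mu = 4. Corank 1: A-series; mu = 4 gives A_4.

Type A_{4}, Milnor number mu = 4.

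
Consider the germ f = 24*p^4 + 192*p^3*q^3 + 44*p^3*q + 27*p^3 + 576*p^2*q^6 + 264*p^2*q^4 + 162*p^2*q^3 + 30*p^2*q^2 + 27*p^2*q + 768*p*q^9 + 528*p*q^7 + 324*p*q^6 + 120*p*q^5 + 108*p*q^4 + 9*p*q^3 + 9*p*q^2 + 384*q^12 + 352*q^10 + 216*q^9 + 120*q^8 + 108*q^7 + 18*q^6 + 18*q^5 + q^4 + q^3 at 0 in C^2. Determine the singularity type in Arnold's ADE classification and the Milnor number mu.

Type E_7, Milnor number mu = 7.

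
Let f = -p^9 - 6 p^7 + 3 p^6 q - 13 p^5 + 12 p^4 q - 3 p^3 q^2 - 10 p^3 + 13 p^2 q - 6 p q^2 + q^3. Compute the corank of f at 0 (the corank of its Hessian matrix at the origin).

2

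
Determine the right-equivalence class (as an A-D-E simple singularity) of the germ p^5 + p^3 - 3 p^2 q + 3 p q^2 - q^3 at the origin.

E8

The Hessian of f at 0 is [[0, 0], [0, 0]] with rank 0, so corank 2. A Groebner basis of the Jacobian ideal J(f) in C{p,q} is {q^5, p*q^3 - 3*q^4/4, p^2 - 2*p*q + q^2}; counting standard monomials gives mu = 8. Corank 2; j^3 = (p - q)^3 is a perfect cube, so E-series; the 5-jet and mu = 8 give E_8.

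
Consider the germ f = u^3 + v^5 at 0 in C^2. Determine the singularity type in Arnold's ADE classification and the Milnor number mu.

Type E_{8}, Milnor number mu = 8.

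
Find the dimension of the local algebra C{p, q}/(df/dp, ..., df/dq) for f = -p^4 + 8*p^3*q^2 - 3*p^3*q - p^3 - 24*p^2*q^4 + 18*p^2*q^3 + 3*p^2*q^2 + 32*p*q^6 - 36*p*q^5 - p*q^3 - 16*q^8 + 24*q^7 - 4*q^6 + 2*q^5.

7

The Hessian of f at 0 is [[0, 0], [0, 0]] with rank 0, so corank 2. A Groebner basis of the Jacobian ideal J(f) in C{p,q} is {-3*p^2/19 + q^4 - q^3/19, p^3, p^2*q + p^2/19 + q^3/57, -8*p^2/19 + p*q^2 - 8*q^3/57}; counting standard monomials gives mu = 7. Corank 2; j^3 = -p^3 is a perfect cube, so E-series; the 4-jet and mu = 7 give E_7.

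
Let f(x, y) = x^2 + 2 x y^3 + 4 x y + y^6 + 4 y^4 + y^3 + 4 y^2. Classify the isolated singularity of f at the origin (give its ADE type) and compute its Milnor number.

Type A2, Milnor number mu = 2.

The Hessian of f at 0 is [[2, 4], [4, 8]] with rank 1, so corank 1. A Groebner basis of the Jacobian ideal J(f) in C{x,y} is {y^2, x + 2*y}; counting standard monomials gives mu = 2. Corank 1: A-series; mu = 2 gives A_2.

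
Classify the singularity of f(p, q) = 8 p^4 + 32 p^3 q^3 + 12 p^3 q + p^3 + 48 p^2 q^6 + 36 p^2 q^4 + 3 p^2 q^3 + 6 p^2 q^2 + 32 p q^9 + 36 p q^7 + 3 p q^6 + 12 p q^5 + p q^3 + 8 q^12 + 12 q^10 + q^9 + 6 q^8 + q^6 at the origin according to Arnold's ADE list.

E_7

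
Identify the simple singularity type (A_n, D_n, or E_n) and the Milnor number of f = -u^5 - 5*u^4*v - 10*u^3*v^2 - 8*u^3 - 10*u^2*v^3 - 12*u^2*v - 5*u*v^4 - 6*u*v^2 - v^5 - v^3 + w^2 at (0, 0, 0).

Type E_{8}, Milnor number mu = 8.

The Hessian of f at 0 is [[0, 0, 0], [0, 0, 0], [0, 0, 2]] with rank 1, so corank 2. A Groebner basis of the Jacobian ideal J(f) in C{u,v,w} is {v^5, u*v^3 + 5*v^4/8, u^2 + u*v + v^2/4, w}; counting standard monomials gives mu = 8. Corank 2; j^3 = -(2*u + v)^3 is a perfect cube, so E-series; the 5-jet and mu = 8 give E_8.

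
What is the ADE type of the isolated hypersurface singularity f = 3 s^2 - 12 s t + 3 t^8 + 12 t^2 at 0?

A7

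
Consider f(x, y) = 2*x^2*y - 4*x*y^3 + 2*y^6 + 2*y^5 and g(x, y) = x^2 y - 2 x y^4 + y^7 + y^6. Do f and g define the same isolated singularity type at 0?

Yes.

The Hessian of f at 0 is [[0, 0], [0, 0]] with rank 0, so corank 2. A Groebner basis of the Jacobian ideal J(f) in C{x,y} is {x^3, x^2*y + x^2/6 - x*y^2/6, -x*y + y^3}; counting standard monomials gives mu = 7. Corank 2; j^3 = 2*x^2*y has shape L^2 M (L != M), so D-series; mu = 7 gives D_7. The Hessian of g at 0 is [[0, 0], [0, 0]] with rank 0, so corank 2. A Groebner basis of the Jacobian ideal J(g) in C{x,y} is {-x*y + y^4, x^3, x^2*y, x^2/6 + x*y^2}; counting standard monomials gives mu = 7. Corank 2; j^3 = x^2*y has shape L^2 M (L != M), so D-series; mu = 7 gives D_7. Both have type D_7, hence right-equivalent.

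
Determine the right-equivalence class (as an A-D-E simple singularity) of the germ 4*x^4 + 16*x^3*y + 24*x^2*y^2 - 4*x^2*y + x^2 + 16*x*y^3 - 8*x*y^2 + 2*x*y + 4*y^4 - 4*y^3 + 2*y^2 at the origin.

A_{1}

The Hessian of f at 0 has rank 2. Corank 0: nondegenerate Morse point, so A_1.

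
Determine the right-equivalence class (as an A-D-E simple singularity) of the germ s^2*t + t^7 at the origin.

D_{8}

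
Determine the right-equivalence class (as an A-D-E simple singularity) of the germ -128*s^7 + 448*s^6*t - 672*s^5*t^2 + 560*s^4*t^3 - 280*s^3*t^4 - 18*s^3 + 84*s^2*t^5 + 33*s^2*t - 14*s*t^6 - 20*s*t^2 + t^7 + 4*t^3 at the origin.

D8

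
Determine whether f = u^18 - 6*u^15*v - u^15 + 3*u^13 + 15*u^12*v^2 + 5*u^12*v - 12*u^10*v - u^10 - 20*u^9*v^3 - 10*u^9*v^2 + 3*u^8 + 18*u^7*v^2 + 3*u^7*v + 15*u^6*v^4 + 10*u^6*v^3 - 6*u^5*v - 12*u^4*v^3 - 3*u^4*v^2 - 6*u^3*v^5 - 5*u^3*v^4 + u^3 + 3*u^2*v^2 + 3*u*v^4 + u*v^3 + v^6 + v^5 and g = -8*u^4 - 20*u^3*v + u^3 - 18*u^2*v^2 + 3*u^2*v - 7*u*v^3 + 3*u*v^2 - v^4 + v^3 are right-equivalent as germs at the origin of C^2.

Yes.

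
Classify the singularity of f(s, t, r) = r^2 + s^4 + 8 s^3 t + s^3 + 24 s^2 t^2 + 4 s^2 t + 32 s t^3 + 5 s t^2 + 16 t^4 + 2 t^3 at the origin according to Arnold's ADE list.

The Hessian of f at 0 has rank 1. Corank 2; j^3 = (s + t)^2*(s + 2*t) has shape L^2 M (L != M), so D-series; mu = 5 gives D_5.

D_{5}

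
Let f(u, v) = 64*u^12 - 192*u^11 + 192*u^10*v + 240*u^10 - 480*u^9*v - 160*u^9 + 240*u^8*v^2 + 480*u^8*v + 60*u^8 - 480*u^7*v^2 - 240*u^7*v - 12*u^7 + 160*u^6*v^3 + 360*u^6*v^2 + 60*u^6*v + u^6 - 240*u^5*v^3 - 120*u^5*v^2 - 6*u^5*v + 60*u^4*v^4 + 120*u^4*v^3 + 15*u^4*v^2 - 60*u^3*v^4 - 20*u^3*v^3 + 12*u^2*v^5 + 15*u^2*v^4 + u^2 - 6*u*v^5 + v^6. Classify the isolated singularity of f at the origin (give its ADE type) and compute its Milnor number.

Type A5, Milnor number mu = 5.

The Hessian of f at 0 is [[2, 0], [0, 0]] with rank 1, so corank 1. A Groebner basis of the Jacobian ideal J(f) in C{u,v} is {v^5, u}; counting standard monomials gives mu = 5. Corank 1: A-series; mu = 5 gives A_5.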